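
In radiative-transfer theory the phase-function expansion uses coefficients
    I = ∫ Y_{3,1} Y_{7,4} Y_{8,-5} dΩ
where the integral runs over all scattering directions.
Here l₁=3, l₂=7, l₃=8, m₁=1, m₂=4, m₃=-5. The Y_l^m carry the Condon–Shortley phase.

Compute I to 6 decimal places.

Rules hold: Σm=0, L=18 even, 4≤8≤10.
N = 7·15·17 = 1785
Δ = 2!·4!·12!/19! = 1/5290740
Racah Σ t=0..2: t=0:+1/7257600 t=1:−1/2073600 t=2:+1/7257600 = -1/4838400
⇒ 3j(3 7 8; 0 0 0)² = 252/20995, sgn -1
Racah Σ t=0..2: t=0:+1/319334400 t=1:−1/43545600 t=2:+1/104509440 = -59/5748019200
⇒ 3j(3 7 8; 1 4 -5)² = 3481/406980, sgn +1
4πI² = N·(3j₀)²·(3jₘ)² = 73101/398905
I = -1·√(0.183254/4π) = -0.12075969

-0.120760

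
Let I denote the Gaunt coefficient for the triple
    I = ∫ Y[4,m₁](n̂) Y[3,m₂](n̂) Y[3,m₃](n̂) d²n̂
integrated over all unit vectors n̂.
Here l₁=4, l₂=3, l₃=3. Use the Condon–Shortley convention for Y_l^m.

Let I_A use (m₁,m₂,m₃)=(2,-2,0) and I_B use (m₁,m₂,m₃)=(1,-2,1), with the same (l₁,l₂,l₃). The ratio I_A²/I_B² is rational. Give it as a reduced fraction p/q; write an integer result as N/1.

3/32

Same 4,3,3: normalisation and zero-m 3j drop out of the ratio.
A: Δ: 4! 4! 2! / 11! → 1/34650; sum: t=0:+1/96 t=1:−1/72 = -1/288; 3j²(4 3 3; 2 -2 0) = Δ·Π!·Σ² = 1/462  (sign +1)
B: Δ: 4! 4! 2! / 11! → 1/34650; sum: t=0:+1/144 t=1:−1/48 = -1/72; 3j²(4 3 3; 1 -2 1) = Δ·Π!·Σ² = 16/693  (sign -1)
I_A²/I_B² = (1/462)/(16/693) = 3/32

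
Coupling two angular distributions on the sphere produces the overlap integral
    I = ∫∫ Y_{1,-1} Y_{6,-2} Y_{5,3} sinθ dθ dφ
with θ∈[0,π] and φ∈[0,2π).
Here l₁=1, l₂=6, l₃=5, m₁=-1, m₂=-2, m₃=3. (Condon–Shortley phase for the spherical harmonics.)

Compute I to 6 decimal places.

Checks pass: Σm=0; 12 even; l₃=5∈[5,7].
(2·1+1)(2·6+1)(2·5+1) = 429
Δ: 2! 0! 10! / 13! → 1/858
sum: t=1:−1/14400 = -1/14400
3j²(1 6 5; 0 0 0) = Δ·Π!·Σ² = 6/143  (sign +1)
sum: t=2:+1/161280 = 1/161280
3j²(1 6 5; -1 -2 3) = Δ·Π!·Σ² = 1/143  (sign +1)
combine: 4πI² = 429·6/143·1/143 = 18/143
take √, sign +1: I = 0.10008369

0.100084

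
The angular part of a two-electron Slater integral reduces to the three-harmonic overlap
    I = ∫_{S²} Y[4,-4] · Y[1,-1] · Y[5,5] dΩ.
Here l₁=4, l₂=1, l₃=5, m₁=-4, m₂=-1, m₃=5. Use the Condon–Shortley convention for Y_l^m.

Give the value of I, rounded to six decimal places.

Checks pass: Σm=0; 10 even; l₃=5∈[3,5].
(2·4+1)(2·1+1)(2·5+1) = 297
Δ: 0! 8! 2! / 11! → 1/495
sum: t=0:+1/576 = 1/576
3j²(4 1 5; 0 0 0) = Δ·Π!·Σ² = 5/99  (sign -1)
sum: t=0:+1/80640 = 1/80640
3j²(4 1 5; -4 -1 5) = Δ·Π!·Σ² = 1/11  (sign +1)
combine: 4πI² = 297·5/99·1/11 = 15/11
take √, sign -1: I = -0.32941575

-0.329416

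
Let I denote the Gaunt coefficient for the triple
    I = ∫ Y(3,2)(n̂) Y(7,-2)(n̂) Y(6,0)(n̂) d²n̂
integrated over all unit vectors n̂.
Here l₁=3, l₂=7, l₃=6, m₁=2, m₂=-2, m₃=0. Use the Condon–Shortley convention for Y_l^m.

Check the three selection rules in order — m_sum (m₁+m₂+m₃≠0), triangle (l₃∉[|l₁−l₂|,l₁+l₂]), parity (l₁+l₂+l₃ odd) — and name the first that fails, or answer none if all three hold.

none

m₁+m₂+m₃ = 2 − 2 + 0 = 0  ✓
triangle: |3−7|=4 ≤ l₃=6 ≤ 3+7=10  ✓
parity: l₁+l₂+l₃ = 16 is even  ✓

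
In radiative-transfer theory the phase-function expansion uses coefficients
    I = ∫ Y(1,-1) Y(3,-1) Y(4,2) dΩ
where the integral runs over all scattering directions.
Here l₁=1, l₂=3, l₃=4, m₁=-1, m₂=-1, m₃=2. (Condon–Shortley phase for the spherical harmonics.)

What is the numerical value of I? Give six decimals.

m-sum 0 ✓  L=8 even ✓  2≤4≤4 ✓
Π(2lᵢ+1) = 3×7×9 = 189
triangle coeff Δ(1,3,4) = 1/252
Σ_t [0,0]: t=0:+1/36 = 1/36
(3j)²=4/63 [(1 3 4; 0 0 0)], sign=+1
Σ_t [0,0]: t=0:+1/96 = 1/96
(3j)²=5/84 [(1 3 4; -1 -1 2)], sign=+1
⇒ 4πI² = 5/7
I = (+1)√(5/7/(4π)) = 0.23841361

0.238414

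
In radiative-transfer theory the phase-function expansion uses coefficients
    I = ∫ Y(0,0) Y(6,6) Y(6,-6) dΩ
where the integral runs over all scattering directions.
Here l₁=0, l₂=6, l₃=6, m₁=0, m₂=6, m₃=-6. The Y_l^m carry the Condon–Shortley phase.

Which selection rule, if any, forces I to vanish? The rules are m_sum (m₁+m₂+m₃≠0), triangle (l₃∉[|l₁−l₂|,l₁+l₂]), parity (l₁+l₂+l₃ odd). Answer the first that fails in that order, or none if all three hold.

azimuthal sum: 0 + 6 − 6 = 0  ✓
6 ≤ 6 ≤ 6 (triangle on l)  ✓
L = 0 + 6 + 6 = 12 (even)  ✓

none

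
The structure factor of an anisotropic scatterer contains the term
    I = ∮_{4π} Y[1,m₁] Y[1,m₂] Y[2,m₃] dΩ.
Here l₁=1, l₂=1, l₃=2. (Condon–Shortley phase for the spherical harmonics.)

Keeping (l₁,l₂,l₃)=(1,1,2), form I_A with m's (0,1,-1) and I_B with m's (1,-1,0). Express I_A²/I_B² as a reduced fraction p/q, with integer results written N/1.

Shared (l₁,l₂,l₃)=(1,1,2): N and (l;000)² cancel in I_A²/I_B².
A: Δ = 0!·2!·2!/5! = 1/30; Racah Σ t=0..0: t=0:+1/2 = 1/2; ⇒ 3j(1 1 2; 0 1 -1)² = 1/10, sgn -1
B: Δ = 0!·2!·2!/5! = 1/30; Racah Σ t=0..0: t=0:+1/4 = 1/4; ⇒ 3j(1 1 2; 1 -1 0)² = 1/30, sgn +1
I_A²/I_B² = (1/10)/(1/30) = 3/1

3/1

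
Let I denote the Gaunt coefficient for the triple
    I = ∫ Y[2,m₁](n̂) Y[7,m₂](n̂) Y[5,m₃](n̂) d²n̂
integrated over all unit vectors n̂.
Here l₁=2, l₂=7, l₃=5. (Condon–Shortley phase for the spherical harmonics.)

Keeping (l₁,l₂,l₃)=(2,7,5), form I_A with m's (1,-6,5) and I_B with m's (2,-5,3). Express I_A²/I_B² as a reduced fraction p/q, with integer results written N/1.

26/45

Same 2,7,5: normalisation and zero-m 3j drop out of the ratio.
A: Δ: 4! 0! 10! / 15! → 1/15015; sum: t=1:−1/21772800 = -1/21772800; 3j²(2 7 5; 1 -6 5) = Δ·Π!·Σ² = 2/105  (sign -1)
B: Δ: 4! 0! 10! / 15! → 1/15015; sum: t=0:+1/1935360 = 1/1935360; 3j²(2 7 5; 2 -5 3) = Δ·Π!·Σ² = 3/91  (sign +1)
I_A²/I_B² = (2/105)/(3/91) = 26/45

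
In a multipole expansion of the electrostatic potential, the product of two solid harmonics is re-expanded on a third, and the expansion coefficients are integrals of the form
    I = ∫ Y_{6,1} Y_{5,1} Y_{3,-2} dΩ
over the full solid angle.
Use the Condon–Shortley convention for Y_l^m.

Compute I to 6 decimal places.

0.134828

Rules hold: Σm=0, L=14 even, 1≤3≤11.
N = 13·11·7 = 1001
Δ = 8!·4!·2!/15! = 1/675675
Racah Σ t=3..5: t=3:−1/8640 t=4:+1/2304 t=5:−1/8640 = 7/34560
⇒ 3j(6 5 3; 0 0 0)² = 7/429, sgn -1
Racah Σ t=4..5: t=4:+1/6912 t=5:−1/17280 = 1/11520
⇒ 3j(6 5 3; 1 1 -2)² = 2/143, sgn -1
4πI² = N·(3j₀)²·(3jₘ)² = 98/429
I = +1·√(0.228438/4π) = 0.13482780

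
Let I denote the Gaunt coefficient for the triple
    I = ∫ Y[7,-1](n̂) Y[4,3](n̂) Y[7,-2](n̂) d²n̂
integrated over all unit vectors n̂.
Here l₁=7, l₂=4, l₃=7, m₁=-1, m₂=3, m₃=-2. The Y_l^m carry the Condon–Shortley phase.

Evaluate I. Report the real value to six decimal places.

-0.033455

m-sum 0 ✓  L=18 even ✓  3≤7≤11 ✓
Π(2lᵢ+1) = 15×9×15 = 2025
triangle coeff Δ(7,4,7) = 1/58198140
Σ_t [0,4]: t=0:+1/17418240 t=1:−1/622080 t=2:+1/230400 t=3:−1/622080 t=4:+1/17418240 = 1/806400
(3j)²=2268/230945 [(7 4 7; 0 0 0)], sign=-1
Σ_t [3,4]: t=3:−1/2073600 t=4:+1/2488320 = -1/12441600
(3j)²=98/138567 [(7 4 7; -1 3 -2)], sign=+1
⇒ 4πI² = 30005640/2133423721
I = (-1)√(30005640/2133423721/(4π)) = -0.03345476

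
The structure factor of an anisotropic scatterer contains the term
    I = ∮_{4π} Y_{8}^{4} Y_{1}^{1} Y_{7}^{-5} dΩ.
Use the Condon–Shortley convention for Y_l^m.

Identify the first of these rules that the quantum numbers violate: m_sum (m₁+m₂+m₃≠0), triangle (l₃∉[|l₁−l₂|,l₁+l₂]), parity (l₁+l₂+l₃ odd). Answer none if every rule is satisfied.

azimuthal sum: 4 + 1 − 5 = 0  ✓
7 ≤ 7 ≤ 9 (triangle on l)  ✓
L = 8 + 1 + 7 = 16 (even)  ✓

none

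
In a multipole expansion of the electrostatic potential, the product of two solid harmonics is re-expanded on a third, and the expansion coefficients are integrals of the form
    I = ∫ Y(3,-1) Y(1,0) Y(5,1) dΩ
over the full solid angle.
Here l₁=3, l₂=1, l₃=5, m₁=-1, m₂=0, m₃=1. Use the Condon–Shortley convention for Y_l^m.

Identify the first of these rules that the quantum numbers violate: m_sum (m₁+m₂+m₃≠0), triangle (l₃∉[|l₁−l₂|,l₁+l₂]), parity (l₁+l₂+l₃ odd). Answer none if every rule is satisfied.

Σmᵢ = 0  ✓
l₃∈[|l₁−l₂|,l₁+l₂]=[2,4], have l₃=5  ✗
Σlᵢ = 9 ⇒ odd

triangle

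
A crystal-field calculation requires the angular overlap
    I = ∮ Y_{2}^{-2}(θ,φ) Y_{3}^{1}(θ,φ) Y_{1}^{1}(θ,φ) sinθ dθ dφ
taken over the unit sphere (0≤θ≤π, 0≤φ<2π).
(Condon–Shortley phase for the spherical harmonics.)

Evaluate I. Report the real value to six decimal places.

Rules hold: Σm=0, L=6 even, 1≤1≤5.
N = 5·7·3 = 105
Δ = 4!·0!·2!/7! = 1/105
Racah Σ t=2..2: t=2:+1/4 = 1/4
⇒ 3j(2 3 1; 0 0 0)² = 3/35, sgn -1
Racah Σ t=4..4: t=4:+1/48 = 1/48
⇒ 3j(2 3 1; -2 1 1)² = 1/105, sgn +1
4πI² = N·(3j₀)²·(3jₘ)² = 3/35
I = -1·√(0.0857143/4π) = -0.08258890

-0.082589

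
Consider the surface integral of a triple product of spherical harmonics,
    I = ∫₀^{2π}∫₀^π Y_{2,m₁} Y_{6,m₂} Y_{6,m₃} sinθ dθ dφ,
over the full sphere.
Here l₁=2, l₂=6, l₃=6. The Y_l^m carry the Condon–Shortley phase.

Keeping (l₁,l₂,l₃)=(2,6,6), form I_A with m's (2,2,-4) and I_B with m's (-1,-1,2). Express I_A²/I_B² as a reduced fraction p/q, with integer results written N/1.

3/1

l's match ⇒ only the (l;m) 3-j factors differ between A and B.
A: triangle coeff Δ(2,6,6) = 1/90090; Σ_t [0,0]: t=0:+1/322560 = 1/322560; (3j)²=18/1001 [(2 6 6; 2 2 -4)], sign=+1
B: triangle coeff Δ(2,6,6) = 1/90090; Σ_t [1,2]: t=1:−1/34560 t=2:+1/60480 = -1/80640; (3j)²=6/1001 [(2 6 6; -1 -1 2)], sign=-1
I_A²/I_B² = (18/1001)/(6/1001) = 3/1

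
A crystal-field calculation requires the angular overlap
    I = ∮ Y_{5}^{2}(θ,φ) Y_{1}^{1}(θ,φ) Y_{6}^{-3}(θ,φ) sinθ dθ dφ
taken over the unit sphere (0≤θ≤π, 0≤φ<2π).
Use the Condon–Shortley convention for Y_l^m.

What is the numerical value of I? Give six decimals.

-0.245154

Checks pass: Σm=0; 12 even; l₃=6∈[4,6].
(2·5+1)(2·1+1)(2·6+1) = 429
Δ: 0! 10! 2! / 13! → 1/858
sum: t=0:+1/14400 = 1/14400
3j²(5 1 6; 0 0 0) = Δ·Π!·Σ² = 6/143  (sign +1)
sum: t=0:+1/60480 = 1/60480
3j²(5 1 6; 2 1 -3) = Δ·Π!·Σ² = 6/143  (sign -1)
combine: 4πI² = 429·6/143·6/143 = 108/143
take √, sign -1: I = -0.24515397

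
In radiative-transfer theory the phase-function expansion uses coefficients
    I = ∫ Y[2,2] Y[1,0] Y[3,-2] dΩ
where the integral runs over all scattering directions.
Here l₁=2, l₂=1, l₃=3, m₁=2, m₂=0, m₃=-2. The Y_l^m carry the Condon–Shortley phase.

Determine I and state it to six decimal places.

0.184674

Rules hold: Σm=0, L=6 even, 1≤3≤3.
N = 5·3·7 = 105
Δ = 0!·4!·2!/7! = 1/105
Racah Σ t=0..0: t=0:+1/4 = 1/4
⇒ 3j(2 1 3; 0 0 0)² = 3/35, sgn -1
Racah Σ t=0..0: t=0:+1/24 = 1/24
⇒ 3j(2 1 3; 2 0 -2)² = 1/21, sgn -1
4πI² = N·(3j₀)²·(3jₘ)² = 3/7
I = +1·√(0.428571/4π) = 0.18467439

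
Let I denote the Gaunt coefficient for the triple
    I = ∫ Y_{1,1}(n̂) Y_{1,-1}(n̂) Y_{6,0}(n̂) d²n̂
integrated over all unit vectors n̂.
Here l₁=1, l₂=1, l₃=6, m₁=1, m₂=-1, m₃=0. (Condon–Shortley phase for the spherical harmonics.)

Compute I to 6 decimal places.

triangle: need 0≤l₃≤2, have 6; I=0

0.000000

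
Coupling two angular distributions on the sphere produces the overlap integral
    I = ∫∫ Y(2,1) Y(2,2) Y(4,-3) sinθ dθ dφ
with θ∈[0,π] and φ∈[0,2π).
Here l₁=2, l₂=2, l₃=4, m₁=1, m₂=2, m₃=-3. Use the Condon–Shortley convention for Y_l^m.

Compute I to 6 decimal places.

Rules hold: Σm=0, L=8 even, 0≤4≤4.
N = 5·5·9 = 225
Δ = 0!·4!·4!/9! = 1/630
Racah Σ t=0..0: t=0:+1/16 = 1/16
⇒ 3j(2 2 4; 0 0 0)² = 2/35, sgn +1
Racah Σ t=0..0: t=0:+1/144 = 1/144
⇒ 3j(2 2 4; 1 2 -3)² = 1/18, sgn -1
4πI² = N·(3j₀)²·(3jₘ)² = 5/7
I = -1·√(0.714286/4π) = -0.23841361

-0.238414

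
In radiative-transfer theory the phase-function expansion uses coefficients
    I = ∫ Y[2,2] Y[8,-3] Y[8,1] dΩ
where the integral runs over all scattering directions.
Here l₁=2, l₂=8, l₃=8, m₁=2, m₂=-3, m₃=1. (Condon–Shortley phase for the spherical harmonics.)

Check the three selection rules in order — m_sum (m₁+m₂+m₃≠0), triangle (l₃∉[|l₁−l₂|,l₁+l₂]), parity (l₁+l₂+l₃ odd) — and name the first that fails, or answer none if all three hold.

none

m₁+m₂+m₃ = 2 − 3 + 1 = 0  ✓
triangle: |2−8|=6 ≤ l₃=8 ≤ 2+8=10  ✓
parity: l₁+l₂+l₃ = 18 is even  ✓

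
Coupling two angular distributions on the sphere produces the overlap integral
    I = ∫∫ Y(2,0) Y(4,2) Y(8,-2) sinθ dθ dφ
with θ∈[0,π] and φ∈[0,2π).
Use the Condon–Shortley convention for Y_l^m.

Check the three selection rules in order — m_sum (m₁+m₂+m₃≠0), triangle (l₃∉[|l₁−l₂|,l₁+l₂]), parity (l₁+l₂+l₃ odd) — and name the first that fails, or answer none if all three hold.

triangle

Σmᵢ = 0  ✓
l₃∈[|l₁−l₂|,l₁+l₂]=[2,6], have l₃=8  ✗
Σlᵢ = 14 ⇒ even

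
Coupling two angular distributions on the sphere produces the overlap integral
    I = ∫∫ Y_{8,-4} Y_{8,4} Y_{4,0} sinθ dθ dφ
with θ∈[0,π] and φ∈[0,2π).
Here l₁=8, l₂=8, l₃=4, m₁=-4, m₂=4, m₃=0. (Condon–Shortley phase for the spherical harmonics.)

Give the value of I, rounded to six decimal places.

Checks pass: Σm=0; 20 even; l₃=4∈[0,16].
(2·8+1)(2·8+1)(2·4+1) = 2601
Δ: 12! 4! 4! / 21! → 1/185175900
sum: t=4:+1/557383680 t=5:−1/21772800 t=6:+1/8294400 t=7:−1/21772800 t=8:+1/557383680 = 1/30965760
3j²(8 8 4; 0 0 0) = Δ·Π!·Σ² = 36/4199  (sign +1)
sum: t=8:+1/557383680 t=9:−1/78382080 t=10:+1/116121600 t=11:−1/1437004800 t=12:+1/275904921600 = -1/328458240
3j²(8 8 4; -4 4 0) = Δ·Π!·Σ² = 16/4199  (sign -1)
combine: 4πI² = 2601·36/4199·16/4199 = 5184/61009
take √, sign -1: I = -0.08223006

-0.082230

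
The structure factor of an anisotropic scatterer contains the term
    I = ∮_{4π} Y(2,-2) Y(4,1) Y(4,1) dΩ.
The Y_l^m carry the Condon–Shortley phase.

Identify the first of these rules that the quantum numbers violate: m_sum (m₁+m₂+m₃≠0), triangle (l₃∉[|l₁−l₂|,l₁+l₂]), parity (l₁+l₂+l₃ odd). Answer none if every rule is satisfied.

m₁+m₂+m₃ = -2 + 1 + 1 = 0  ✓
triangle: |2−4|=2 ≤ l₃=4 ≤ 2+4=6  ✓
parity: l₁+l₂+l₃ = 10 is even  ✓

none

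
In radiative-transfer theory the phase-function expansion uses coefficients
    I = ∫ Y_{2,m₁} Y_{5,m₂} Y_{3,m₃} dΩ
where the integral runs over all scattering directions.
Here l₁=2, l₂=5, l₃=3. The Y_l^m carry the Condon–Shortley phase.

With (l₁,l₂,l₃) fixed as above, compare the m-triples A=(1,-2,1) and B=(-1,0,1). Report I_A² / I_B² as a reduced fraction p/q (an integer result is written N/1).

l's match ⇒ only the (l;m) 3-j factors differ between A and B.
A: triangle coeff Δ(2,5,3) = 1/2310; Σ_t [1,1]: t=1:−1/288 = -1/288; (3j)²=1/22 [(2 5 3; 1 -2 1)], sign=-1
B: triangle coeff Δ(2,5,3) = 1/2310; Σ_t [3,3]: t=3:−1/288 = -1/288; (3j)²=5/231 [(2 5 3; -1 0 1)], sign=-1
I_A²/I_B² = (1/22)/(5/231) = 21/10

21/10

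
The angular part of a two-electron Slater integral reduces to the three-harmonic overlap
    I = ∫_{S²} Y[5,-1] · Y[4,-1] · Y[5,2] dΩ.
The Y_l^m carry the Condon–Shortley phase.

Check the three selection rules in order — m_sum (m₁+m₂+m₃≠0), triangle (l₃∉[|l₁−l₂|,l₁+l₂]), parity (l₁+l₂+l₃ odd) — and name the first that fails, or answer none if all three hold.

none

azimuthal sum: -1 − 1 + 2 = 0  ✓
1 ≤ 5 ≤ 9 (triangle on l)  ✓
L = 5 + 4 + 5 = 14 (even)  ✓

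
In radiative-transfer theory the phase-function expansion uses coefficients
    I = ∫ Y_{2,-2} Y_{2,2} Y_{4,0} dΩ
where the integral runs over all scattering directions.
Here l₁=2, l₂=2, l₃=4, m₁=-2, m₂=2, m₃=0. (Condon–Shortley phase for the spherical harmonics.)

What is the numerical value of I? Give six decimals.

Checks pass: Σm=0; 8 even; l₃=4∈[0,4].
(2·2+1)(2·2+1)(2·4+1) = 225
Δ: 0! 4! 4! / 9! → 1/630
sum: t=0:+1/16 = 1/16
3j²(2 2 4; 0 0 0) = Δ·Π!·Σ² = 2/35  (sign +1)
sum: t=0:+1/576 = 1/576
3j²(2 2 4; -2 2 0) = Δ·Π!·Σ² = 1/630  (sign +1)
combine: 4πI² = 225·2/35·1/630 = 1/49
take √, sign +1: I = 0.04029926

0.040299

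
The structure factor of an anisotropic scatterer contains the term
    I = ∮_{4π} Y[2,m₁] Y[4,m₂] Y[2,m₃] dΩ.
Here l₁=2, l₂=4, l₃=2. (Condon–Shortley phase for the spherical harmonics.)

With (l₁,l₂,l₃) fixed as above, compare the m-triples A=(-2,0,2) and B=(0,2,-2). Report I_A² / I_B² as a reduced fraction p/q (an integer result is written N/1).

l's match ⇒ only the (l;m) 3-j factors differ between A and B.
A: triangle coeff Δ(2,4,2) = 1/630; Σ_t [4,4]: t=4:+1/576 = 1/576; (3j)²=1/630 [(2 4 2; -2 0 2)], sign=+1
B: triangle coeff Δ(2,4,2) = 1/630; Σ_t [2,2]: t=2:+1/96 = 1/96; (3j)²=1/42 [(2 4 2; 0 2 -2)], sign=+1
I_A²/I_B² = (1/630)/(1/42) = 1/15

1/15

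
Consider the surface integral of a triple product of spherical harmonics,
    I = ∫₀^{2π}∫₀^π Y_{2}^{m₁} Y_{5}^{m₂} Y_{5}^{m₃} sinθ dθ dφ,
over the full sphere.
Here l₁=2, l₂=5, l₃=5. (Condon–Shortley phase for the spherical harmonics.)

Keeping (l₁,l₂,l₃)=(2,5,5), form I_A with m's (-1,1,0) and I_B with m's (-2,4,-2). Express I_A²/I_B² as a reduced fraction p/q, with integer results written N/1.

5/72

l's match ⇒ only the (l;m) 3-j factors differ between A and B.
A: triangle coeff Δ(2,5,5) = 1/38610; Σ_t [1,2]: t=1:−1/1440 t=2:+1/1152 = 1/5760; (3j)²=1/858 [(2 5 5; -1 1 0)], sign=-1
B: triangle coeff Δ(2,5,5) = 1/38610; Σ_t [2,2]: t=2:+1/20160 = 1/20160; (3j)²=12/715 [(2 5 5; -2 4 -2)], sign=-1
I_A²/I_B² = (1/858)/(12/715) = 5/72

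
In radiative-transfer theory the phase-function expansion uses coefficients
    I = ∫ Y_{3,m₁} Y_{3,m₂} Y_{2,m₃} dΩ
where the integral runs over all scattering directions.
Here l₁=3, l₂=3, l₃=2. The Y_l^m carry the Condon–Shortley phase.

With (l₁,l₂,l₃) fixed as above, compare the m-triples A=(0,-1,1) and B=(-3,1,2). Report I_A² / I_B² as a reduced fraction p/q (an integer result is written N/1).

Same 3,3,2: normalisation and zero-m 3j drop out of the ratio.
A: Δ: 4! 2! 2! / 9! → 1/3780; sum: t=1:−1/12 t=2:+1/8 = 1/24; 3j²(3 3 2; 0 -1 1) = Δ·Π!·Σ² = 1/210  (sign -1)
B: Δ: 4! 2! 2! / 9! → 1/3780; sum: t=4:+1/96 = 1/96; 3j²(3 3 2; -3 1 2) = Δ·Π!·Σ² = 1/42  (sign +1)
I_A²/I_B² = (1/210)/(1/42) = 1/5

1/5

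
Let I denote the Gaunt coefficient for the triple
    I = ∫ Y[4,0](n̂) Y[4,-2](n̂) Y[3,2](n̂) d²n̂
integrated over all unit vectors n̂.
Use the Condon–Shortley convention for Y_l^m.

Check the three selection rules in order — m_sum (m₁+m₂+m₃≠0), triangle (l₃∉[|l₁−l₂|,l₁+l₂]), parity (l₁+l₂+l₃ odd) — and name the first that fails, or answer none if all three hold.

parity

azimuthal sum: 0 − 2 + 2 = 0  ✓
0 ≤ 3 ≤ 8 (triangle on l)  ✓
L = 4 + 4 + 3 = 11 (odd)  ✗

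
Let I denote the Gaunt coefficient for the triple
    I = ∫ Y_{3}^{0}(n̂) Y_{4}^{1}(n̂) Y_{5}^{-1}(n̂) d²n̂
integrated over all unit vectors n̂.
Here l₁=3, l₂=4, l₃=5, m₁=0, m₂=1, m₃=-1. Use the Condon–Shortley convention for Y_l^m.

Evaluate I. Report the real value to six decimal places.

-0.115089

Checks pass: Σm=0; 12 even; l₃=5∈[1,7].
(2·3+1)(2·4+1)(2·5+1) = 693
Δ: 2! 4! 6! / 13! → 1/180180
sum: t=0:+1/576 t=1:−1/144 t=2:+1/576 = -1/288
3j²(3 4 5; 0 0 0) = Δ·Π!·Σ² = 20/1001  (sign +1)
sum: t=0:+1/1440 t=1:−1/192 t=2:+1/432 = -19/8640
3j²(3 4 5; 0 1 -1) = Δ·Π!·Σ² = 361/30030  (sign -1)
combine: 4πI² = 693·20/1001·361/30030 = 2166/13013
take √, sign -1: I = -0.11508947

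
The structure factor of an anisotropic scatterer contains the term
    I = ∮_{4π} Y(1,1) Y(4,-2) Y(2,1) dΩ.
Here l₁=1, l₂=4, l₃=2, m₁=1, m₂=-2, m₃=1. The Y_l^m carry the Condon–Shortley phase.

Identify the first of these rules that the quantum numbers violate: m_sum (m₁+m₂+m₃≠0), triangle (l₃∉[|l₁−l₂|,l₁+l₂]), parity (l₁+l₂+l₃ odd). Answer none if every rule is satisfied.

triangle

m₁+m₂+m₃ = 1 − 2 + 1 = 0  ✓
triangle: |1−4|=3 ≤ l₃=2 ≤ 1+4=5  ✗
parity: l₁+l₂+l₃ = 7 is odd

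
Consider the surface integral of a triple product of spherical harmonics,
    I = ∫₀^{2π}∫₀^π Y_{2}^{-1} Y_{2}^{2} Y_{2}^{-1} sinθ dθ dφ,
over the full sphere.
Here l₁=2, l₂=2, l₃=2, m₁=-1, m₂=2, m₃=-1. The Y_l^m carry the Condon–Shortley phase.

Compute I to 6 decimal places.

Rules hold: Σm=0, L=6 even, 0≤2≤4.
N = 5·5·5 = 125
Δ = 2!·2!·2!/7! = 1/630
Racah Σ t=0..2: t=0:+1/8 t=1:−1/1 t=2:+1/8 = -3/4
⇒ 3j(2 2 2; 0 0 0)² = 2/35, sgn -1
Racah Σ t=2..2: t=2:+1/4 = 1/4
⇒ 3j(2 2 2; -1 2 -1)² = 3/35, sgn -1
4πI² = N·(3j₀)²·(3jₘ)² = 30/49
I = +1·√(0.612245/4π) = 0.22072812

0.220728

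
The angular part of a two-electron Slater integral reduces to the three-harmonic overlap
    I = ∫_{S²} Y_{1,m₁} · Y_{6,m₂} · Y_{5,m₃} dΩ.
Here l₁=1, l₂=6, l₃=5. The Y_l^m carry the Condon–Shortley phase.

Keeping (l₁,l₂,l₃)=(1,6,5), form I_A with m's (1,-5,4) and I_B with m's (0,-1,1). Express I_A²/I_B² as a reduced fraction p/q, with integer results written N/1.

11/7

l's match ⇒ only the (l;m) 3-j factors differ between A and B.
A: triangle coeff Δ(1,6,5) = 1/858; Σ_t [0,0]: t=0:+1/725760 = 1/725760; (3j)²=5/78 [(1 6 5; 1 -5 4)], sign=-1
B: triangle coeff Δ(1,6,5) = 1/858; Σ_t [1,1]: t=1:−1/17280 = -1/17280; (3j)²=35/858 [(1 6 5; 0 -1 1)], sign=-1
I_A²/I_B² = (5/78)/(35/858) = 11/7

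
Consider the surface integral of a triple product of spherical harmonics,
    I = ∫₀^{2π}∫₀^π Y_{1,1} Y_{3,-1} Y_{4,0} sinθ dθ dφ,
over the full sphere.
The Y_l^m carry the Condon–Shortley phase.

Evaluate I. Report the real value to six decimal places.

Checks pass: Σm=0; 8 even; l₃=4∈[2,4].
(2·1+1)(2·3+1)(2·4+1) = 189
Δ: 0! 2! 6! / 9! → 1/252
sum: t=0:+1/36 = 1/36
3j²(1 3 4; 0 0 0) = Δ·Π!·Σ² = 4/63  (sign +1)
sum: t=0:+1/96 = 1/96
3j²(1 3 4; 1 -1 0) = Δ·Π!·Σ² = 1/42  (sign +1)
combine: 4πI² = 189·4/63·1/42 = 2/7
take √, sign +1: I = 0.15078601

0.150786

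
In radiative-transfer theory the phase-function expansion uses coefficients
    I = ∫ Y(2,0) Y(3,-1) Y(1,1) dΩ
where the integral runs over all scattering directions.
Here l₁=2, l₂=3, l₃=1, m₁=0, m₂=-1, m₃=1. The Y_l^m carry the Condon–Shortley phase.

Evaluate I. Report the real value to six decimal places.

-0.202301

m-sum 0 ✓  L=6 even ✓  1≤1≤5 ✓
Π(2lᵢ+1) = 5×7×3 = 105
triangle coeff Δ(2,3,1) = 1/105
Σ_t [2,2]: t=2:+1/4 = 1/4
(3j)²=3/35 [(2 3 1; 0 0 0)], sign=-1
Σ_t [2,2]: t=2:+1/8 = 1/8
(3j)²=2/35 [(2 3 1; 0 -1 1)], sign=+1
⇒ 4πI² = 18/35
I = (-1)√(18/35/(4π)) = -0.20230066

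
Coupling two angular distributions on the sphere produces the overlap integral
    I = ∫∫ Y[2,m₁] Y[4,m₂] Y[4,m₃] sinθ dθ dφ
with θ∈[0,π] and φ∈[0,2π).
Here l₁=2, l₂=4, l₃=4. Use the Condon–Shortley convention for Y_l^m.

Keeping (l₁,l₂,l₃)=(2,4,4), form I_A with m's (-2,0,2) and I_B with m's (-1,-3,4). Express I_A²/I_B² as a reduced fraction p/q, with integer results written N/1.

l's match ⇒ only the (l;m) 3-j factors differ between A and B.
A: triangle coeff Δ(2,4,4) = 1/13860; Σ_t [2,2]: t=2:+1/192 = 1/192; (3j)²=3/77 [(2 4 4; -2 0 2)], sign=+1
B: triangle coeff Δ(2,4,4) = 1/13860; Σ_t [1,1]: t=1:−1/1440 = -1/1440; (3j)²=7/165 [(2 4 4; -1 -3 4)], sign=-1
I_A²/I_B² = (3/77)/(7/165) = 45/49

45/49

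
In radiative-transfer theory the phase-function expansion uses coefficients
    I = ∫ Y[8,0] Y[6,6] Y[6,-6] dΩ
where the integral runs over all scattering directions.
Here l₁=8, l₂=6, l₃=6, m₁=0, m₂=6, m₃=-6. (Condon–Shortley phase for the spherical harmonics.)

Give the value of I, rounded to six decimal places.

0.018005

Rules hold: Σm=0, L=20 even, 2≤6≤14.
N = 17·13·13 = 2873
Δ = 8!·8!·4!/21! = 1/1309458150
Racah Σ t=2..6: t=2:+1/49766400 t=3:−1/3110400 t=4:+1/1327104 t=5:−1/3110400 t=6:+1/49766400 = 1/6635520
⇒ 3j(8 6 6; 0 0 0)² = 350/46189, sgn +1
Racah Σ t=8..8: t=8:+1/39016857600 = 1/39016857600
⇒ 3j(8 6 6; 0 6 -6)² = 11/58786, sgn +1
4πI² = N·(3j₀)²·(3jₘ)² = 25/6137
I = +1·√(0.00407365/4π) = 0.01800475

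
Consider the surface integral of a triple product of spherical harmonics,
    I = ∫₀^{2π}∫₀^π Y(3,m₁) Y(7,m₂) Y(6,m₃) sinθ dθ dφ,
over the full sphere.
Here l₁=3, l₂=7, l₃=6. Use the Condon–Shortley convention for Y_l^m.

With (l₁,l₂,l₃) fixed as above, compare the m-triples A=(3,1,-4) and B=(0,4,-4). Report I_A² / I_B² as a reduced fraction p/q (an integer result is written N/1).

Shared (l₁,l₂,l₃)=(3,7,6): N and (l;000)² cancel in I_A²/I_B².
A: Δ = 4!·2!·10!/17! = 1/2042040; Racah Σ t=0..0: t=0:+1/3870720 = 1/3870720; ⇒ 3j(3 7 6; 3 1 -4)² = 675/136136, sgn +1
B: Δ = 4!·2!·10!/17! = 1/2042040; Racah Σ t=1..3: t=1:−1/43545600 t=2:+1/1451520 t=3:−1/967680 = -1/2721600; ⇒ 3j(3 7 6; 0 4 -4)² = 32/7735, sgn -1
I_A²/I_B² = (675/136136)/(32/7735) = 3375/2816

3375/2816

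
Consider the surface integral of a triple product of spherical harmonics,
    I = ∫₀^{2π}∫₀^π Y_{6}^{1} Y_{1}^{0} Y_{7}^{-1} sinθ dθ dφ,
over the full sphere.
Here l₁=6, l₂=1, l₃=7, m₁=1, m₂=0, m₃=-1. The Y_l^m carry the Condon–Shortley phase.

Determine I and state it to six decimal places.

-0.242415

m-sum 0 ✓  L=14 even ✓  5≤7≤7 ✓
Π(2lᵢ+1) = 13×3×15 = 585
triangle coeff Δ(6,1,7) = 1/1365
Σ_t [0,0]: t=0:+1/518400 = 1/518400
(3j)²=7/195 [(6 1 7; 0 0 0)], sign=-1
Σ_t [0,0]: t=0:+1/604800 = 1/604800
(3j)²=16/455 [(6 1 7; 1 0 -1)], sign=+1
⇒ 4πI² = 48/65
I = (-1)√(48/65/(4π)) = -0.24241473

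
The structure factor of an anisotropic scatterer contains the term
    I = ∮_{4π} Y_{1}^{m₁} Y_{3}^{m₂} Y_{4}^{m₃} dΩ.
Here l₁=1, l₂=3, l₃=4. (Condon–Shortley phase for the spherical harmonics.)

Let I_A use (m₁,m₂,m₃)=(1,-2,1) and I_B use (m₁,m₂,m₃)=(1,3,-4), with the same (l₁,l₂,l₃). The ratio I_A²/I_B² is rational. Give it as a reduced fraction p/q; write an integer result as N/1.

3/28

Same 1,3,4: normalisation and zero-m 3j drop out of the ratio.
A: Δ: 0! 2! 6! / 9! → 1/252; sum: t=0:+1/240 = 1/240; 3j²(1 3 4; 1 -2 1) = Δ·Π!·Σ² = 1/84  (sign -1)
B: Δ: 0! 2! 6! / 9! → 1/252; sum: t=0:+1/1440 = 1/1440; 3j²(1 3 4; 1 3 -4) = Δ·Π!·Σ² = 1/9  (sign +1)
I_A²/I_B² = (1/84)/(1/9) = 3/28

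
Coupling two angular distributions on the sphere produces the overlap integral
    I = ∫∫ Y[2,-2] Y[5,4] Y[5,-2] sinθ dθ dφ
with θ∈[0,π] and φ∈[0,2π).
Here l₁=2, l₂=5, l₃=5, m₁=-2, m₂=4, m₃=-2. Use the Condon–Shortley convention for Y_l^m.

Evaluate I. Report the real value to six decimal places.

-0.137240

m-sum 0 ✓  L=12 even ✓  3≤5≤7 ✓
Π(2lᵢ+1) = 5×11×11 = 605
triangle coeff Δ(2,5,5) = 1/38610
Σ_t [0,2]: t=0:+1/2880 t=1:−1/576 t=2:+1/2880 = -1/960
(3j)²=10/429 [(2 5 5; 0 0 0)], sign=+1
Σ_t [2,2]: t=2:+1/20160 = 1/20160
(3j)²=12/715 [(2 5 5; -2 4 -2)], sign=-1
⇒ 4πI² = 40/169
I = (-1)√(40/169/(4π)) = -0.13724032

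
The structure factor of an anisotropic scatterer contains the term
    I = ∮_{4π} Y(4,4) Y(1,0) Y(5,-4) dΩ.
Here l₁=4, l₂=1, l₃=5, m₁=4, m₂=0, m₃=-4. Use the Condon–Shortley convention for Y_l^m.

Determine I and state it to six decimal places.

0.147319

m-sum 0 ✓  L=10 even ✓  3≤5≤5 ✓
Π(2lᵢ+1) = 9×3×11 = 297
triangle coeff Δ(4,1,5) = 1/495
Σ_t [0,0]: t=0:+1/576 = 1/576
(3j)²=5/99 [(4 1 5; 0 0 0)], sign=-1
Σ_t [0,0]: t=0:+1/40320 = 1/40320
(3j)²=1/55 [(4 1 5; 4 0 -4)], sign=-1
⇒ 4πI² = 3/11
I = (+1)√(3/11/(4π)) = 0.14731920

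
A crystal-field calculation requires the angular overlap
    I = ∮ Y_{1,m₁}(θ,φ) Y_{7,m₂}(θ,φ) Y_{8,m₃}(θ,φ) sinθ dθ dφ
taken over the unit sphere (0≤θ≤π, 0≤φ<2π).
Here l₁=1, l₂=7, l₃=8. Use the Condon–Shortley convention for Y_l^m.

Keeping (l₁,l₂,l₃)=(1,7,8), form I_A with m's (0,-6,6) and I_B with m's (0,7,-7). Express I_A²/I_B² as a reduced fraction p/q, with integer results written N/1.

Same 1,7,8: normalisation and zero-m 3j drop out of the ratio.
A: Δ: 0! 2! 14! / 17! → 1/2040; sum: t=0:+1/6227020800 = 1/6227020800; 3j²(1 7 8; 0 -6 6) = Δ·Π!·Σ² = 7/510  (sign +1)
B: Δ: 0! 2! 14! / 17! → 1/2040; sum: t=0:+1/87178291200 = 1/87178291200; 3j²(1 7 8; 0 7 -7) = Δ·Π!·Σ² = 1/136  (sign -1)
I_A²/I_B² = (7/510)/(1/136) = 28/15

28/15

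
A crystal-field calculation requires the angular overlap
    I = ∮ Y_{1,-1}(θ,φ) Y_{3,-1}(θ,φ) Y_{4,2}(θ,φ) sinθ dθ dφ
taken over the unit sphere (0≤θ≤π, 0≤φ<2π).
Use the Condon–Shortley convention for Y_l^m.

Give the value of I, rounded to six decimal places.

Checks pass: Σm=0; 8 even; l₃=4∈[2,4].
(2·1+1)(2·3+1)(2·4+1) = 189
Δ: 0! 2! 6! / 9! → 1/252
sum: t=0:+1/36 = 1/36
3j²(1 3 4; 0 0 0) = Δ·Π!·Σ² = 4/63  (sign +1)
sum: t=0:+1/96 = 1/96
3j²(1 3 4; -1 -1 2) = Δ·Π!·Σ² = 5/84  (sign +1)
combine: 4πI² = 189·4/63·5/84 = 5/7
take √, sign +1: I = 0.23841361

0.238414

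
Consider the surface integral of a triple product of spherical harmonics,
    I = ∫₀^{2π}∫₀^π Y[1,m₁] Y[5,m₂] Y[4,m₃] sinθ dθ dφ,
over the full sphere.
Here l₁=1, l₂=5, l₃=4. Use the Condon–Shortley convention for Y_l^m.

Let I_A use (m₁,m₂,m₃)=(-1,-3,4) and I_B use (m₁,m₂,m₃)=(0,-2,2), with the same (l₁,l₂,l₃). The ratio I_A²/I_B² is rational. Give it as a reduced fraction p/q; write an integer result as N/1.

1/21

l's match ⇒ only the (l;m) 3-j factors differ between A and B.
A: triangle coeff Δ(1,5,4) = 1/495; Σ_t [2,2]: t=2:+1/80640 = 1/80640; (3j)²=1/495 [(1 5 4; -1 -3 4)], sign=+1
B: triangle coeff Δ(1,5,4) = 1/495; Σ_t [1,1]: t=1:−1/1440 = -1/1440; (3j)²=7/165 [(1 5 4; 0 -2 2)], sign=-1
I_A²/I_B² = (1/495)/(7/165) = 1/21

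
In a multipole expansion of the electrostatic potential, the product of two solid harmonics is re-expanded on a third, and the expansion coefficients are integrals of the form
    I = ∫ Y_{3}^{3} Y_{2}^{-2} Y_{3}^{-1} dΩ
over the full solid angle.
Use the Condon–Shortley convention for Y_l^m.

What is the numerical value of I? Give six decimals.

m-sum 0 ✓  L=8 even ✓  1≤3≤5 ✓
Π(2lᵢ+1) = 7×5×7 = 245
triangle coeff Δ(3,2,3) = 1/3780
Σ_t [0,2]: t=0:+1/24 t=1:−1/4 t=2:+1/24 = -1/6
(3j)²=4/105 [(3 2 3; 0 0 0)], sign=+1
Σ_t [0,0]: t=0:+1/96 = 1/96
(3j)²=1/42 [(3 2 3; 3 -2 -1)], sign=+1
⇒ 4πI² = 2/9
I = (+1)√(2/9/(4π)) = 0.13298076

0.132981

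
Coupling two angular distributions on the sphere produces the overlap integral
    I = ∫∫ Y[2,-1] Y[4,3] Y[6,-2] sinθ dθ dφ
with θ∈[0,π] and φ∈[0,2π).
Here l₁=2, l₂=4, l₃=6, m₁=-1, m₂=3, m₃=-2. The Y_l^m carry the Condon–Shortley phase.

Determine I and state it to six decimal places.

0.089969

m-sum 0 ✓  L=12 even ✓  2≤6≤6 ✓
Π(2lᵢ+1) = 5×9×13 = 585
triangle coeff Δ(2,4,6) = 1/6435
Σ_t [0,0]: t=0:+1/2304 = 1/2304
(3j)²=5/143 [(2 4 6; 0 0 0)], sign=+1
Σ_t [0,0]: t=0:+1/30240 = 1/30240
(3j)²=32/6435 [(2 4 6; -1 3 -2)], sign=+1
⇒ 4πI² = 160/1573
I = (+1)√(160/1573/(4π)) = 0.08996855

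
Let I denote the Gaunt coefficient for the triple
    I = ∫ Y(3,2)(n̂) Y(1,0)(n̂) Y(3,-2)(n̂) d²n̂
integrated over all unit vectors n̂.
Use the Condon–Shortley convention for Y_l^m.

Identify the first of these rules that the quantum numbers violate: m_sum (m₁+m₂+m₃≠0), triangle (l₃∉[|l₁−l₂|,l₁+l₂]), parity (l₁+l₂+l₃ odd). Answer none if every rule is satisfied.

Σmᵢ = 0  ✓
l₃∈[|l₁−l₂|,l₁+l₂]=[2,4], have l₃=3  ✓
Σlᵢ = 7 ⇒ odd  ✗

parity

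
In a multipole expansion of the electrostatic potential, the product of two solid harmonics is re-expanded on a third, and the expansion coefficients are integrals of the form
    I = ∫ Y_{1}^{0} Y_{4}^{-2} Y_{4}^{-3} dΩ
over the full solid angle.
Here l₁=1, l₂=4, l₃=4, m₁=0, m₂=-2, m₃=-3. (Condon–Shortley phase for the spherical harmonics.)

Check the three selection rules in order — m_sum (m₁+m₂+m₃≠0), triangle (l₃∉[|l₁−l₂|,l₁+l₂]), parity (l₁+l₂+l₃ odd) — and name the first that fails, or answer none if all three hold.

m_sum

azimuthal sum: 0 − 2 − 3 = -5  ✗
3 ≤ 4 ≤ 5 (triangle on l)
L = 1 + 4 + 4 = 9 (odd)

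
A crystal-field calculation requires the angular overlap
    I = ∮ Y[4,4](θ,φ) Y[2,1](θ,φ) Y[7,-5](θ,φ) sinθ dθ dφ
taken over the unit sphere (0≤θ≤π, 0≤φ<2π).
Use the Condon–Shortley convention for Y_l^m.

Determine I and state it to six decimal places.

triangle: need 2≤l₃≤6, have 7; I=0

0.000000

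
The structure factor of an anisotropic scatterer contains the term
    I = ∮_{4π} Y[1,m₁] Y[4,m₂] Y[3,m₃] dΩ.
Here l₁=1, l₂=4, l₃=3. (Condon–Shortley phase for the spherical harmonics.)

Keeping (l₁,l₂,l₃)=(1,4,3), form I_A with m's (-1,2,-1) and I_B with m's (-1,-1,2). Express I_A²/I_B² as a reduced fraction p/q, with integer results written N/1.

l's match ⇒ only the (l;m) 3-j factors differ between A and B.
A: triangle coeff Δ(1,4,3) = 1/252; Σ_t [2,2]: t=2:+1/96 = 1/96; (3j)²=5/84 [(1 4 3; -1 2 -1)], sign=+1
B: triangle coeff Δ(1,4,3) = 1/252; Σ_t [2,2]: t=2:+1/240 = 1/240; (3j)²=1/84 [(1 4 3; -1 -1 2)], sign=-1
I_A²/I_B² = (5/84)/(1/84) = 5/1

5/1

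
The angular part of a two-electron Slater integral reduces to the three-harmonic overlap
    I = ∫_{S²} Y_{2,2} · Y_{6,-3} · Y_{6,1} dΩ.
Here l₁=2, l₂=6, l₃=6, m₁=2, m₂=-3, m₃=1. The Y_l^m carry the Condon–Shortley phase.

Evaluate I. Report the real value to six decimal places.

0.177674

Checks pass: Σm=0; 14 even; l₃=6∈[4,8].
(2·2+1)(2·6+1)(2·6+1) = 845
Δ: 2! 2! 10! / 15! → 1/90090
sum: t=0:+1/69120 t=1:−1/14400 t=2:+1/69120 = -7/172800
3j²(2 6 6; 0 0 0) = Δ·Π!·Σ² = 14/715  (sign -1)
sum: t=0:+1/120960 = 1/120960
3j²(2 6 6; 2 -3 1) = Δ·Π!·Σ² = 24/1001  (sign -1)
combine: 4πI² = 845·14/715·24/1001 = 48/121
take √, sign +1: I = 0.17767364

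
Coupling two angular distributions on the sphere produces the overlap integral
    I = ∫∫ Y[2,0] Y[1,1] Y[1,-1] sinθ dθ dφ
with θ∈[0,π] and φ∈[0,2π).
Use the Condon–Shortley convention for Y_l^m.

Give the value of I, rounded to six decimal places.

0.126157

Rules hold: Σm=0, L=4 even, 1≤1≤3.
N = 5·3·3 = 45
Δ = 2!·2!·0!/5! = 1/30
Racah Σ t=1..1: t=1:−1/1 = -1/1
⇒ 3j(2 1 1; 0 0 0)² = 2/15, sgn +1
Racah Σ t=2..2: t=2:+1/4 = 1/4
⇒ 3j(2 1 1; 0 1 -1)² = 1/30, sgn +1
4πI² = N·(3j₀)²·(3jₘ)² = 1/5
I = +1·√(0.2/4π) = 0.12615663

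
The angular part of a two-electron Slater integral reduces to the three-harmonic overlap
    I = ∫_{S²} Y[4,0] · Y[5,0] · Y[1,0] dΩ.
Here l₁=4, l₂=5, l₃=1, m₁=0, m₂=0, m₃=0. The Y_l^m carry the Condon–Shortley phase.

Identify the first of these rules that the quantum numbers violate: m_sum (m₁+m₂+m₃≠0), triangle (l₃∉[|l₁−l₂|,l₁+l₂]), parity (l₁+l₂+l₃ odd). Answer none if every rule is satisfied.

none

Σmᵢ = 0  ✓
l₃∈[|l₁−l₂|,l₁+l₂]=[1,9], have l₃=1  ✓
Σlᵢ = 10 ⇒ even  ✓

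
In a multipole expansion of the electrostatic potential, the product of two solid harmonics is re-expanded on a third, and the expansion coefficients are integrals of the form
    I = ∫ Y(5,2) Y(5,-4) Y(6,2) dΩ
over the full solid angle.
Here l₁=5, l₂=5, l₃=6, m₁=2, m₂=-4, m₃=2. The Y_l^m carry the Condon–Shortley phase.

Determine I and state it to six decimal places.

Checks pass: Σm=0; 16 even; l₃=6∈[0,10].
(2·5+1)(2·5+1)(2·6+1) = 1573
Δ: 4! 6! 6! / 17! → 1/28588560
sum: t=0:+1/345600 t=1:−1/13824 t=2:+1/5184 t=3:−1/13824 t=4:+1/345600 = 7/129600
3j²(5 5 6; 0 0 0) = Δ·Π!·Σ² = 80/7293  (sign +1)
sum: t=0:+1/103680 t=1:−1/207360 = 1/207360
3j²(5 5 6; 2 -4 2) = Δ·Π!·Σ² = 21/2431  (sign +1)
combine: 4πI² = 1573·80/7293·21/2431 = 560/3757
take √, sign +1: I = 0.10891018

0.108910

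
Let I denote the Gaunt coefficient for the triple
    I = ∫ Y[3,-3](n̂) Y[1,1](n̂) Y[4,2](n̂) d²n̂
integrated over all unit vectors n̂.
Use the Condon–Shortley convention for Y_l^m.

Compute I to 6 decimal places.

0.061558

Checks pass: Σm=0; 8 even; l₃=4∈[2,4].
(2·3+1)(2·1+1)(2·4+1) = 189
Δ: 0! 6! 2! / 9! → 1/252
sum: t=0:+1/36 = 1/36
3j²(3 1 4; 0 0 0) = Δ·Π!·Σ² = 4/63  (sign +1)
sum: t=0:+1/1440 = 1/1440
3j²(3 1 4; -3 1 2) = Δ·Π!·Σ² = 1/252  (sign +1)
combine: 4πI² = 189·4/63·1/252 = 1/21
take √, sign +1: I = 0.06155813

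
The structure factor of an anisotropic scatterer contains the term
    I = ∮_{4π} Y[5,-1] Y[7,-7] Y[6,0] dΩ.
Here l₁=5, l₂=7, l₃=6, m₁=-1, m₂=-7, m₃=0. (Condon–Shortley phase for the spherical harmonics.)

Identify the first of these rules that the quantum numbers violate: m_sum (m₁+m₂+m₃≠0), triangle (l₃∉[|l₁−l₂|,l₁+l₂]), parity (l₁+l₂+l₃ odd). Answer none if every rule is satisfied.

m_sum

azimuthal sum: -1 − 7 + 0 = -8  ✗
2 ≤ 6 ≤ 12 (triangle on l)
L = 5 + 7 + 6 = 18 (even)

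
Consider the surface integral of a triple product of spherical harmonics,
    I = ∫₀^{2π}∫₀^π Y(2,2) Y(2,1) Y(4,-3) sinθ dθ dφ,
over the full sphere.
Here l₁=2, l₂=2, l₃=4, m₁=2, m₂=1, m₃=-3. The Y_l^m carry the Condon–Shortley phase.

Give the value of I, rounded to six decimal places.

-0.238414

Rules hold: Σm=0, L=8 even, 0≤4≤4.
N = 5·5·9 = 225
Δ = 0!·4!·4!/9! = 1/630
Racah Σ t=0..0: t=0:+1/16 = 1/16
⇒ 3j(2 2 4; 0 0 0)² = 2/35, sgn +1
Racah Σ t=0..0: t=0:+1/144 = 1/144
⇒ 3j(2 2 4; 2 1 -3)² = 1/18, sgn -1
4πI² = N·(3j₀)²·(3jₘ)² = 5/7
I = -1·√(0.714286/4π) = -0.23841361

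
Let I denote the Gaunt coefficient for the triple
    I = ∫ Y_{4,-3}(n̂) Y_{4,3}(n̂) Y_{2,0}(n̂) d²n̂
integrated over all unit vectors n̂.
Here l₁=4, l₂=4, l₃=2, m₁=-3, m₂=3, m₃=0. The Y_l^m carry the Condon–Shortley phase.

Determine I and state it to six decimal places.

Checks pass: Σm=0; 10 even; l₃=2∈[0,8].
(2·4+1)(2·4+1)(2·2+1) = 405
Δ: 6! 2! 2! / 11! → 1/13860
sum: t=2:+1/192 t=3:−1/36 t=4:+1/192 = -5/288
3j²(4 4 2; 0 0 0) = Δ·Π!·Σ² = 20/693  (sign -1)
sum: t=5:−1/480 t=6:+1/720 = -1/1440
3j²(4 4 2; -3 3 0) = Δ·Π!·Σ² = 7/1980  (sign -1)
combine: 4πI² = 405·20/693·7/1980 = 5/121
take √, sign +1: I = 0.05734392

0.057344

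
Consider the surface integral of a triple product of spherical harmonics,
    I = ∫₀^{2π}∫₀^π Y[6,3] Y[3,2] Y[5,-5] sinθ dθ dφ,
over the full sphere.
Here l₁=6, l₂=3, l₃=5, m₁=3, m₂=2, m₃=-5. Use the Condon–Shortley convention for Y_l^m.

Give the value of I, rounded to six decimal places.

0.088266

Rules hold: Σm=0, L=14 even, 3≤5≤9.
N = 13·7·11 = 1001
Δ = 4!·8!·2!/15! = 1/675675
Racah Σ t=1..3: t=1:−1/8640 t=2:+1/2304 t=3:−1/8640 = 7/34560
⇒ 3j(6 3 5; 0 0 0)² = 7/429, sgn -1
Racah Σ t=3..3: t=3:−1/483840 = -1/483840
⇒ 3j(6 3 5; 3 2 -5)² = 6/1001, sgn -1
4πI² = N·(3j₀)²·(3jₘ)² = 14/143
I = +1·√(0.0979021/4π) = 0.08826552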